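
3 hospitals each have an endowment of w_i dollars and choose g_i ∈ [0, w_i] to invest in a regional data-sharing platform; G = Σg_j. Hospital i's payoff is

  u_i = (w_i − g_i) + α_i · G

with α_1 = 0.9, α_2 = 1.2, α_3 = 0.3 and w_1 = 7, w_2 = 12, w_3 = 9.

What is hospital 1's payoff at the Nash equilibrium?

17.8

∂u_i/∂g_i = α_i − 1, so hospital i contributes w_i if α_i > 1, else 0.
α_i > 1 for i ∈ {2}; NE contributions (0, 12, 0), G = 12.
u_1 = (7 − 0) + 0.9·12 = 17.8.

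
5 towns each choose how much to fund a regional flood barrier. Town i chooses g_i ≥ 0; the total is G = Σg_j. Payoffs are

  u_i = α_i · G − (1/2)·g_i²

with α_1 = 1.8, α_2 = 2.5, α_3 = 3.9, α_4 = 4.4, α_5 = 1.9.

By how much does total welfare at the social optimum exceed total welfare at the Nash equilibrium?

339.21

Town i's FOC: ∂u_i/∂g_i = α_i − g_i = 0, so g_i* = α_i.
NE contributions = (1.8, 2.5, 3.9, 4.4, 1.9); G = 14.5.
W^NE = (Σα)·G − ½Σα_i² = 14.5² − ½·47.67 = 186.415.
Planner sets g_i = Σα_j = 14.5 for every i, so G^SO = 5·14.5 = 72.5.
W^SO = (Σα)·G^SO − ½·5·(Σα)² = (5/2)·14.5² = 525.625.
Deadweight loss = W^SO − W^NE = 339.21.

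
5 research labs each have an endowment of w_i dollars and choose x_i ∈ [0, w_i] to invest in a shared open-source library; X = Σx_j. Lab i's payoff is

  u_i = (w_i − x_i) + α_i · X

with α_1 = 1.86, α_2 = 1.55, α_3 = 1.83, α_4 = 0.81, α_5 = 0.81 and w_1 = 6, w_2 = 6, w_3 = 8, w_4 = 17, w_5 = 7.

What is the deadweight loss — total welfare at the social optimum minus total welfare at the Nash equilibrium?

∂u_i/∂x_i = α_i − 1, so lab i contributes w_i if α_i > 1, else 0.
α_i > 1 for i ∈ {1, 2, 3}; NE contributions (6, 6, 8, 0, 0), X = 20.
W^NE = Σw_i − X^NE + (Σα_i)·X^NE = 44 + 5.86·20 = 161.2.
Planner: ∂(Σu_j)/∂x_i = Σα_j − 1 = 5.86 > 0, so everyone contributes w_i; X^SO = 44, W^SO = 44 + 5.86·44 = 301.84.
Deadweight loss = 140.64.

140.64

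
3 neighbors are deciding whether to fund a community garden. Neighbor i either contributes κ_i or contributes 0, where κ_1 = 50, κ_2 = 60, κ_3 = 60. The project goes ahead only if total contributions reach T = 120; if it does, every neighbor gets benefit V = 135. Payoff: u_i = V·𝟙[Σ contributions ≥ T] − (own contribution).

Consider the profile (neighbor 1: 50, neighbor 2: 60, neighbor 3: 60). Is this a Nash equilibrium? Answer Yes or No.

No

Total = 170 ≥ 120: provided.
Neighbor 1 (pledges 50, payoff 85): dropping to 0 → total 120, payoff 135. Profitable deviation.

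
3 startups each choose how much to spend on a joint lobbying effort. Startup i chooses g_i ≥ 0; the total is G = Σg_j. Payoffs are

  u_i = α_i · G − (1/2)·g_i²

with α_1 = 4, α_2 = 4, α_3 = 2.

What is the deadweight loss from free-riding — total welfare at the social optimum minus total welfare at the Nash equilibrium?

Startup i's FOC: ∂u_i/∂g_i = α_i − g_i = 0, so g_i* = α_i.
NE contributions = (4, 4, 2); G = 10.
W^NE = (Σα)·G − ½Σα_i² = 10² − ½·36 = 82.
Planner sets g_i = Σα_j = 10 for every i, so G^SO = 3·10 = 30.
W^SO = (Σα)·G^SO − ½·3·(Σα)² = (3/2)·10² = 150.
Deadweight loss = W^SO − W^NE = 68.

68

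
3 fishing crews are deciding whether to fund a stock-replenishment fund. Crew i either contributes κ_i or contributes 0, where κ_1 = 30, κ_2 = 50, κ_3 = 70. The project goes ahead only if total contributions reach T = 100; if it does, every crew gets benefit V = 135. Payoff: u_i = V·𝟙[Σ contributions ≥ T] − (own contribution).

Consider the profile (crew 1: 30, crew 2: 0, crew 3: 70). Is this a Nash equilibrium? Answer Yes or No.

Total = 100 ≥ 100: provided.
Crew 1 (pledges 30, payoff 105): dropping to 0 → total 70, payoff 0. No gain.
Crew 2 (pledges 0, payoff 135): pledging 50 → total 150, payoff 85. No gain.
Crew 3 (pledges 70, payoff 65): dropping to 0 → total 30, payoff 0. No gain.

Yes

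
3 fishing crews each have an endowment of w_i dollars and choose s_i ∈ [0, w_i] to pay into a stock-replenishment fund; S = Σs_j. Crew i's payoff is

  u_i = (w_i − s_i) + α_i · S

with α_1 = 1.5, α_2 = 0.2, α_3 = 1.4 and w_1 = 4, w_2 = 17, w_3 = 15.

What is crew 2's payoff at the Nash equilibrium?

20.8

∂u_i/∂s_i = α_i − 1, so crew i contributes w_i if α_i > 1, else 0.
α_i > 1 for i ∈ {1, 3}; NE contributions (4, 0, 15), S = 19.
u_2 = (17 − 0) + 0.2·19 = 20.8.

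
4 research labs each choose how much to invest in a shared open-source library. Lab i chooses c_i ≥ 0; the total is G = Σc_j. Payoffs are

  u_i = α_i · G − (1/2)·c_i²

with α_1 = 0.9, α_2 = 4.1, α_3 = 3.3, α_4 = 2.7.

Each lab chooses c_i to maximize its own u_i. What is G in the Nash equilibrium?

11

Lab i's FOC: ∂u_i/∂c_i = α_i − c_i = 0, so c_i* = α_i.
NE contributions = (0.9, 4.1, 3.3, 2.7); G = 11.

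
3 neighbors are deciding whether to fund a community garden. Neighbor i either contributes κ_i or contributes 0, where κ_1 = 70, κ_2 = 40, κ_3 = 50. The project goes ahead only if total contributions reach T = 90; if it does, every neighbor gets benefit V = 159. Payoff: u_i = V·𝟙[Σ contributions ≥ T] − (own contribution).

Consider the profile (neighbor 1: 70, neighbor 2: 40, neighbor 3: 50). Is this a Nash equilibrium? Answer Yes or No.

No

Total = 160 ≥ 90: provided.
Neighbor 1 (pledges 70, payoff 89): dropping to 0 → total 90, payoff 159. Profitable deviation.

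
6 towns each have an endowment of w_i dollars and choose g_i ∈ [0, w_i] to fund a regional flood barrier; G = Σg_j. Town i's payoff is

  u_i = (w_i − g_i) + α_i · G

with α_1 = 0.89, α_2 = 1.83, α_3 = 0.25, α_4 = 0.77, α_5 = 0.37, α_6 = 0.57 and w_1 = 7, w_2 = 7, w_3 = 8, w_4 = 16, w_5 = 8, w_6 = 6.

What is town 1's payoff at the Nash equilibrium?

∂u_i/∂g_i = α_i − 1, so town i contributes w_i if α_i > 1, else 0.
α_i > 1 for i ∈ {2}; NE contributions (0, 7, 0, 0, 0, 0), G = 7.
u_1 = (7 − 0) + 0.89·7 = 13.23.

13.23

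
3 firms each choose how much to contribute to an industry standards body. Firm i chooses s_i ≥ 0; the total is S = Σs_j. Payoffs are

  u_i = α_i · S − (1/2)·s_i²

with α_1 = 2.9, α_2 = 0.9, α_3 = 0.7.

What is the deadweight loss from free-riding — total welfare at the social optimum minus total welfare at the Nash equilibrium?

14.98

Firm i's FOC: ∂u_i/∂s_i = α_i − s_i = 0, so s_i* = α_i.
NE contributions = (2.9, 0.9, 0.7); S = 4.5.
W^NE = (Σα)·S − ½Σα_i² = 4.5² − ½·9.71 = 15.395.
Planner sets s_i = Σα_j = 4.5 for every i, so S^SO = 3·4.5 = 13.5.
W^SO = (Σα)·S^SO − ½·3·(Σα)² = (3/2)·4.5² = 30.375.
Deadweight loss = W^SO − W^NE = 14.98.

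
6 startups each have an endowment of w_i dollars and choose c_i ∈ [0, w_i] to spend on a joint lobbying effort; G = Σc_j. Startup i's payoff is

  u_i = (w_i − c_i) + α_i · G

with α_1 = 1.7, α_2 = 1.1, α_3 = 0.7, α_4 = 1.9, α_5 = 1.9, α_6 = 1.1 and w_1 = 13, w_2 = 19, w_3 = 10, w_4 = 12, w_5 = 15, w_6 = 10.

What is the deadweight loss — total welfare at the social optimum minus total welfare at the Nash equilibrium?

74

∂u_i/∂c_i = α_i − 1, so startup i contributes w_i if α_i > 1, else 0.
α_i > 1 for i ∈ {1, 2, 4, 5, 6}; NE contributions (13, 19, 0, 12, 15, 10), G = 69.
W^NE = Σw_i − G^NE + (Σα_i)·G^NE = 79 + 7.4·69 = 589.6.
Planner: ∂(Σu_j)/∂c_i = Σα_j − 1 = 7.4 > 0, so everyone contributes w_i; G^SO = 79, W^SO = 79 + 7.4·79 = 663.6.
Deadweight loss = 74.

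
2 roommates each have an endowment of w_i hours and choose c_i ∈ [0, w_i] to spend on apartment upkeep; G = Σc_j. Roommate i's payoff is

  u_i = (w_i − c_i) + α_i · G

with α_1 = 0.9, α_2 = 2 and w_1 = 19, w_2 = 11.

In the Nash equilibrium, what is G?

11

∂u_i/∂c_i = α_i − 1, so roommate i contributes w_i if α_i > 1, else 0.
α_i > 1 for i ∈ {2}; NE contributions (0, 11), G = 11.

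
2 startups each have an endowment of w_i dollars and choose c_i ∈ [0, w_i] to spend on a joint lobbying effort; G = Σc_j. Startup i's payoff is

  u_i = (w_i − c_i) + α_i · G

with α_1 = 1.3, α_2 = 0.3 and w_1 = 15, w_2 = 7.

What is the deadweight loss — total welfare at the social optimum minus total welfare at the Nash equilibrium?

4.2

∂u_i/∂c_i = α_i − 1, so startup i contributes w_i if α_i > 1, else 0.
α_i > 1 for i ∈ {1}; NE contributions (15, 0), G = 15.
W^NE = Σw_i − G^NE + (Σα_i)·G^NE = 22 + 0.6·15 = 31.
Planner: ∂(Σu_j)/∂c_i = Σα_j − 1 = 0.6 > 0, so everyone contributes w_i; G^SO = 22, W^SO = 22 + 0.6·22 = 35.2.
Deadweight loss = 4.2.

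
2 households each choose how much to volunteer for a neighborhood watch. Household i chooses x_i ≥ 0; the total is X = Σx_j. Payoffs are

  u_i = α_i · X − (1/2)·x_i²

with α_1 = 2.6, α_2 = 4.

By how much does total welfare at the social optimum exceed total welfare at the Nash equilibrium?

11.38

Household i's FOC: ∂u_i/∂x_i = α_i − x_i = 0, so x_i* = α_i.
NE contributions = (2.6, 4); X = 6.6.
W^NE = (Σα)·X − ½Σα_i² = 6.6² − ½·22.76 = 32.18.
Planner sets x_i = Σα_j = 6.6 for every i, so X^SO = 2·6.6 = 13.2.
W^SO = (Σα)·X^SO − ½·2·(Σα)² = (2/2)·6.6² = 43.56.
Deadweight loss = W^SO − W^NE = 11.38.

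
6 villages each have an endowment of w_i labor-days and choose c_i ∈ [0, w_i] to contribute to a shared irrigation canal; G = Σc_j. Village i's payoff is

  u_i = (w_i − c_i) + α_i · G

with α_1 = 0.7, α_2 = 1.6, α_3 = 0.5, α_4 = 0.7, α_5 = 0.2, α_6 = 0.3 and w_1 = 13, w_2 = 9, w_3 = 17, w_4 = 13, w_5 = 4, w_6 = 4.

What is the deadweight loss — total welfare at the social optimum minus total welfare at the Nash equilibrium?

153

∂u_i/∂c_i = α_i − 1, so village i contributes w_i if α_i > 1, else 0.
α_i > 1 for i ∈ {2}; NE contributions (0, 9, 0, 0, 0, 0), G = 9.
W^NE = Σw_i − G^NE + (Σα_i)·G^NE = 60 + 3·9 = 87.
Planner: ∂(Σu_j)/∂c_i = Σα_j − 1 = 3 > 0, so everyone contributes w_i; G^SO = 60, W^SO = 60 + 3·60 = 240.
Deadweight loss = 153.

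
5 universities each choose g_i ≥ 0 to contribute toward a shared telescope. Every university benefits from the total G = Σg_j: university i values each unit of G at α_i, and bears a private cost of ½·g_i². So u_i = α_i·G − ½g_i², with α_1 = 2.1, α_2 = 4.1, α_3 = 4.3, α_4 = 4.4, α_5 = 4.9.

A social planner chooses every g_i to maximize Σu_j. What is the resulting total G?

99

Planner FOC: ∂(Σu_j)/∂g_i = (Σα_j) − g_i = 0, so g_i^SO = Σα_j = 19.8 for every i; G^SO = 99.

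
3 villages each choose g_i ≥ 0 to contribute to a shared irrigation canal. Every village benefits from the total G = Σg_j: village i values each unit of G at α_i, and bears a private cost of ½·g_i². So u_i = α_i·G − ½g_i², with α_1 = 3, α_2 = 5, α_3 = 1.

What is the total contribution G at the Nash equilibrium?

Village i's FOC: ∂u_i/∂g_i = α_i − g_i = 0, so g_i* = α_i.
NE contributions = (3, 5, 1); G = 9.

9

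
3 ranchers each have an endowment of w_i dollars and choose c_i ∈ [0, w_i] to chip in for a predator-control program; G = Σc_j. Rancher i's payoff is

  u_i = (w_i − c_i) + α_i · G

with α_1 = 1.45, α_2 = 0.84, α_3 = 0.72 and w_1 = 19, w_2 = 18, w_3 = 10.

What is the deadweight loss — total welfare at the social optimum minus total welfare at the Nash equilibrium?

∂u_i/∂c_i = α_i − 1, so rancher i contributes w_i if α_i > 1, else 0.
α_i > 1 for i ∈ {1}; NE contributions (19, 0, 0), G = 19.
W^NE = Σw_i − G^NE + (Σα_i)·G^NE = 47 + 2.01·19 = 85.19.
Planner: ∂(Σu_j)/∂c_i = Σα_j − 1 = 2.01 > 0, so everyone contributes w_i; G^SO = 47, W^SO = 47 + 2.01·47 = 141.47.
Deadweight loss = 56.28.

56.28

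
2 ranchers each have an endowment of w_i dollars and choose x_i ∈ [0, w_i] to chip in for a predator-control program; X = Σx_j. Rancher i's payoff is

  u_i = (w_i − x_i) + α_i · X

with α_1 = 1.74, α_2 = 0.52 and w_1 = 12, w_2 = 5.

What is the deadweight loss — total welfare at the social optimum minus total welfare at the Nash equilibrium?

∂u_i/∂x_i = α_i − 1, so rancher i contributes w_i if α_i > 1, else 0.
α_i > 1 for i ∈ {1}; NE contributions (12, 0), X = 12.
W^NE = Σw_i − X^NE + (Σα_i)·X^NE = 17 + 1.26·12 = 32.12.
Planner: ∂(Σu_j)/∂x_i = Σα_j − 1 = 1.26 > 0, so everyone contributes w_i; X^SO = 17, W^SO = 17 + 1.26·17 = 38.42.
Deadweight loss = 6.3.

6.3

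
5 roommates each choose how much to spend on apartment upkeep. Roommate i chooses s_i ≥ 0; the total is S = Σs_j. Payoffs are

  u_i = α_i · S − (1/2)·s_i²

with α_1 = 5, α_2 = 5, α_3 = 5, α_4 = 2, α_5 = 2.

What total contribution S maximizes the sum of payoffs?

Planner FOC: ∂(Σu_j)/∂s_i = (Σα_j) − s_i = 0, so s_i^SO = Σα_j = 19 for every i; S^SO = 95.

95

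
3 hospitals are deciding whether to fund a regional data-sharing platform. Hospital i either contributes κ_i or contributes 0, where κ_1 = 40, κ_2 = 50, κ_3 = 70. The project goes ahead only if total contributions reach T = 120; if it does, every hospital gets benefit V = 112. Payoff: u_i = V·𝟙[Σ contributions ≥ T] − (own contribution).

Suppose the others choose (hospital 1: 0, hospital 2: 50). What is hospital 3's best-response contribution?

70

Others' total = 50. Contributing 70 brings total to 120 ≥ 120: gain V − κ_3 = 42.
Best response: 70.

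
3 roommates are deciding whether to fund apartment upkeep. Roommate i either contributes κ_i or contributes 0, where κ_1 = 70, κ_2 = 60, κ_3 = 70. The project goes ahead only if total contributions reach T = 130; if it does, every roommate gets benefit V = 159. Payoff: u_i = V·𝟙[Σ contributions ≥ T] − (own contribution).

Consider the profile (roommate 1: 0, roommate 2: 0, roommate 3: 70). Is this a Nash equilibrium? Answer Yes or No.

No

Total = 70 < 130: not provided.
Roommate 1 (pledges 0, payoff 0): pledging 70 → total 140, payoff 89. Profitable deviation.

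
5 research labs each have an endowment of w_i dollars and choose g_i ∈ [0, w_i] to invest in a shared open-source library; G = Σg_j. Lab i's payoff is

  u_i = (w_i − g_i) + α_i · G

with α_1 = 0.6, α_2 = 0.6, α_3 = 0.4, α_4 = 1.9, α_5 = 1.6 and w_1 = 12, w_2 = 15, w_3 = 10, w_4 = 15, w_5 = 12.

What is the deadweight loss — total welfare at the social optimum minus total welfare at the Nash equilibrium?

151.7

∂u_i/∂g_i = α_i − 1, so lab i contributes w_i if α_i > 1, else 0.
α_i > 1 for i ∈ {4, 5}; NE contributions (0, 0, 0, 15, 12), G = 27.
W^NE = Σw_i − G^NE + (Σα_i)·G^NE = 64 + 4.1·27 = 174.7.
Planner: ∂(Σu_j)/∂g_i = Σα_j − 1 = 4.1 > 0, so everyone contributes w_i; G^SO = 64, W^SO = 64 + 4.1·64 = 326.4.
Deadweight loss = 151.7.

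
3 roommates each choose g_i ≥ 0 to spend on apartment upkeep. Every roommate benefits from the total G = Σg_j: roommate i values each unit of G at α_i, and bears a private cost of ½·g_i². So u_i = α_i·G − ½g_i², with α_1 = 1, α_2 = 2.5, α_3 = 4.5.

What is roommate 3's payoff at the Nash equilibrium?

Roommate i's FOC: ∂u_i/∂g_i = α_i − g_i = 0, so g_i* = α_i.
NE contributions = (1, 2.5, 4.5); G = 8.
u_3 = α_3·G − ½·(g_3)² = 4.5·8 − ½·4.5² = 25.875.

25.875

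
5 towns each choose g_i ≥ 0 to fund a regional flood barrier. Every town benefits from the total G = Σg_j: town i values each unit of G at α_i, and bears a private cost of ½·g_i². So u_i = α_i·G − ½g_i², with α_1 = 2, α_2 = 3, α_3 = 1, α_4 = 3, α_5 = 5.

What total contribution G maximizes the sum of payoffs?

70

Planner FOC: ∂(Σu_j)/∂g_i = (Σα_j) − g_i = 0, so g_i^SO = Σα_j = 14 for every i; G^SO = 70.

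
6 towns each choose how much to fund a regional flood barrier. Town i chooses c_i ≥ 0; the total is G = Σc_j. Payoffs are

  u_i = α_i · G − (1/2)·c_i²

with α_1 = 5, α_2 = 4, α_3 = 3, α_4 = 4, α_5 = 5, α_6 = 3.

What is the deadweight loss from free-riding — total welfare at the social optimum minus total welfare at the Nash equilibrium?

1202

Town i's FOC: ∂u_i/∂c_i = α_i − c_i = 0, so c_i* = α_i.
NE contributions = (5, 4, 3, 4, 5, 3); G = 24.
W^NE = (Σα)·G − ½Σα_i² = 24² − ½·100 = 526.
Planner sets c_i = Σα_j = 24 for every i, so G^SO = 6·24 = 144.
W^SO = (Σα)·G^SO − ½·6·(Σα)² = (6/2)·24² = 1728.
Deadweight loss = W^SO − W^NE = 1202.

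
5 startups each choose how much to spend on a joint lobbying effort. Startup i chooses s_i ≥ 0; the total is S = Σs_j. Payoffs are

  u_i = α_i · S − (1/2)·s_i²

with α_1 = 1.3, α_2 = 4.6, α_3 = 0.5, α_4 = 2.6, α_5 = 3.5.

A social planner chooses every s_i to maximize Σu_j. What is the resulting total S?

Planner FOC: ∂(Σu_j)/∂s_i = (Σα_j) − s_i = 0, so s_i^SO = Σα_j = 12.5 for every i; S^SO = 62.5.

62.5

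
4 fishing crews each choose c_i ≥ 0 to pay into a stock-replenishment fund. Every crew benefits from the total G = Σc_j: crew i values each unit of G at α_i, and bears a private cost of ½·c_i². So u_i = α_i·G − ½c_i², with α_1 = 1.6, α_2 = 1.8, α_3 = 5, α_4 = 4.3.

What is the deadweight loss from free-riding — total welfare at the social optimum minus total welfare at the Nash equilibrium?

185.935

Crew i's FOC: ∂u_i/∂c_i = α_i − c_i = 0, so c_i* = α_i.
NE contributions = (1.6, 1.8, 5, 4.3); G = 12.7.
W^NE = (Σα)·G − ½Σα_i² = 12.7² − ½·49.29 = 136.645.
Planner sets c_i = Σα_j = 12.7 for every i, so G^SO = 4·12.7 = 50.8.
W^SO = (Σα)·G^SO − ½·4·(Σα)² = (4/2)·12.7² = 322.58.
Deadweight loss = W^SO − W^NE = 185.935.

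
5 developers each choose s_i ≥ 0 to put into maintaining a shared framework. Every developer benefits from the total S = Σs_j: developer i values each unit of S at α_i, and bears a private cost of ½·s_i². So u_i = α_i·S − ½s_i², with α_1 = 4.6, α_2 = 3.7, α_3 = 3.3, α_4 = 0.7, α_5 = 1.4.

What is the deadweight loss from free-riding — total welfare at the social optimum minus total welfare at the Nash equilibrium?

305.63

Developer i's FOC: ∂u_i/∂s_i = α_i − s_i = 0, so s_i* = α_i.
NE contributions = (4.6, 3.7, 3.3, 0.7, 1.4); S = 13.7.
W^NE = (Σα)·S − ½Σα_i² = 13.7² − ½·48.19 = 163.595.
Planner sets s_i = Σα_j = 13.7 for every i, so S^SO = 5·13.7 = 68.5.
W^SO = (Σα)·S^SO − ½·5·(Σα)² = (5/2)·13.7² = 469.225.
Deadweight loss = W^SO − W^NE = 305.63.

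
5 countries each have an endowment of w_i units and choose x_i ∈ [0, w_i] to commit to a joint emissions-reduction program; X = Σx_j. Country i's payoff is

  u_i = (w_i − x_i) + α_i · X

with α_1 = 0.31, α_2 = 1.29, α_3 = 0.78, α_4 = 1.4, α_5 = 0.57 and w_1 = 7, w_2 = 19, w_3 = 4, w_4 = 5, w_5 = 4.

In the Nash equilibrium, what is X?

∂u_i/∂x_i = α_i − 1, so country i contributes w_i if α_i > 1, else 0.
α_i > 1 for i ∈ {2, 4}; NE contributions (0, 19, 0, 5, 0), X = 24.

24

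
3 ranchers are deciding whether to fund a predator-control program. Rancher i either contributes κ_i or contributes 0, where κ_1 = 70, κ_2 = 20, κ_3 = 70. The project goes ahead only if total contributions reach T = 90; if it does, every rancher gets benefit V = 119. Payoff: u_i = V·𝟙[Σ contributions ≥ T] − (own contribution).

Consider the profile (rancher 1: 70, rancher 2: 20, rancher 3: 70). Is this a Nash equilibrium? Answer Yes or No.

Total = 160 ≥ 90: provided.
Rancher 1 (pledges 70, payoff 49): dropping to 0 → total 90, payoff 119. Profitable deviation.

No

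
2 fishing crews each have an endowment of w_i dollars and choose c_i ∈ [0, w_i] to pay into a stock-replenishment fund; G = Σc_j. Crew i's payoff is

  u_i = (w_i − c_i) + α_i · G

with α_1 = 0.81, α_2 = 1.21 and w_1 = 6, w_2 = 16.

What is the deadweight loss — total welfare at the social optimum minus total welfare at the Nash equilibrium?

6.12

∂u_i/∂c_i = α_i − 1, so crew i contributes w_i if α_i > 1, else 0.
α_i > 1 for i ∈ {2}; NE contributions (0, 16), G = 16.
W^NE = Σw_i − G^NE + (Σα_i)·G^NE = 22 + 1.02·16 = 38.32.
Planner: ∂(Σu_j)/∂c_i = Σα_j − 1 = 1.02 > 0, so everyone contributes w_i; G^SO = 22, W^SO = 22 + 1.02·22 = 44.44.
Deadweight loss = 6.12.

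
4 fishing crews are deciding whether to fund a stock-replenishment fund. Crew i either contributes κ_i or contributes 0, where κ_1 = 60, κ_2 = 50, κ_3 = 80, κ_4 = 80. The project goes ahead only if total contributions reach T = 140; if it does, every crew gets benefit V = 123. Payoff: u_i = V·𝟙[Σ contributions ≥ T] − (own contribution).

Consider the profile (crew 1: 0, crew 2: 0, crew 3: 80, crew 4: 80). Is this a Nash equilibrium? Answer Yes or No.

Total = 160 ≥ 140: provided.
Crew 1 (pledges 0, payoff 123): pledging 60 → total 220, payoff 63. No gain.
Crew 2 (pledges 0, payoff 123): pledging 50 → total 210, payoff 73. No gain.
Crew 3 (pledges 80, payoff 43): dropping to 0 → total 80, payoff 0. No gain.
Crew 4 (pledges 80, payoff 43): dropping to 0 → total 80, payoff 0. No gain.

Yes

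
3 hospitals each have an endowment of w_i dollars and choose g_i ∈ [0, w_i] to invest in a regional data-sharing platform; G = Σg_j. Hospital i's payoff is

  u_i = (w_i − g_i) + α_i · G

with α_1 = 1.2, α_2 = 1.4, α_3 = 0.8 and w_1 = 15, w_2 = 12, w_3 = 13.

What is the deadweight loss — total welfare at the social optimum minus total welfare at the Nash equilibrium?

31.2

∂u_i/∂g_i = α_i − 1, so hospital i contributes w_i if α_i > 1, else 0.
α_i > 1 for i ∈ {1, 2}; NE contributions (15, 12, 0), G = 27.
W^NE = Σw_i − G^NE + (Σα_i)·G^NE = 40 + 2.4·27 = 104.8.
Planner: ∂(Σu_j)/∂g_i = Σα_j − 1 = 2.4 > 0, so everyone contributes w_i; G^SO = 40, W^SO = 40 + 2.4·40 = 136.
Deadweight loss = 31.2.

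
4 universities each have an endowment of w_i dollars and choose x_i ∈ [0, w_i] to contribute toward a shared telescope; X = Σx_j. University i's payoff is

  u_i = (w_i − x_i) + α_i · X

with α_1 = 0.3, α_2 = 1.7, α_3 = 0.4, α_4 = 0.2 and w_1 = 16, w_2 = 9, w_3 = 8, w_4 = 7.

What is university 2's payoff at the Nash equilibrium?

∂u_i/∂x_i = α_i − 1, so university i contributes w_i if α_i > 1, else 0.
α_i > 1 for i ∈ {2}; NE contributions (0, 9, 0, 0), X = 9.
u_2 = (9 − 9) + 1.7·9 = 15.3.

15.3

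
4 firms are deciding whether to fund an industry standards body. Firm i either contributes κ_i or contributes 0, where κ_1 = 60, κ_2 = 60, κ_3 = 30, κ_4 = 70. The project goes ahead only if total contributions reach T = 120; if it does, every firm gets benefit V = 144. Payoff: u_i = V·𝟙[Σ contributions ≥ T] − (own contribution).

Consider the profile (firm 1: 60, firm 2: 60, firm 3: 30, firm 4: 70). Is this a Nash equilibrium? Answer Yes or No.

Total = 220 ≥ 120: provided.
Firm 1 (pledges 60, payoff 84): dropping to 0 → total 160, payoff 144. Profitable deviation.

No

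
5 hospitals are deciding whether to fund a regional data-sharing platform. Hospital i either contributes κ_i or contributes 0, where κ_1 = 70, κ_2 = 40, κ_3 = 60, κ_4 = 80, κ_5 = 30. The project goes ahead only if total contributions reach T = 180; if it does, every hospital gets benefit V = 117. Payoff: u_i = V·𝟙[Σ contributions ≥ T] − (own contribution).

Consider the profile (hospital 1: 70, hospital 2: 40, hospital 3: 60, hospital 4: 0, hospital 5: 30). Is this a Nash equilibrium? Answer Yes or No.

Total = 200 ≥ 180: provided.
Hospital 1 (pledges 70, payoff 47): dropping to 0 → total 130, payoff 0. No gain.
Hospital 2 (pledges 40, payoff 77): dropping to 0 → total 160, payoff 0. No gain.
Hospital 3 (pledges 60, payoff 57): dropping to 0 → total 140, payoff 0. No gain.
Hospital 4 (pledges 0, payoff 117): pledging 80 → total 280, payoff 37. No gain.
Hospital 5 (pledges 30, payoff 87): dropping to 0 → total 170, payoff 0. No gain.

Yes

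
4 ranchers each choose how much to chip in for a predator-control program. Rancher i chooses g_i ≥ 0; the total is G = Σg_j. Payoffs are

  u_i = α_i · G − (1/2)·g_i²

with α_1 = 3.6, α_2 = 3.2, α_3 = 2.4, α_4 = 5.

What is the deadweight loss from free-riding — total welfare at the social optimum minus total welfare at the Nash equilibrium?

228.62

Rancher i's FOC: ∂u_i/∂g_i = α_i − g_i = 0, so g_i* = α_i.
NE contributions = (3.6, 3.2, 2.4, 5); G = 14.2.
W^NE = (Σα)·G − ½Σα_i² = 14.2² − ½·53.96 = 174.66.
Planner sets g_i = Σα_j = 14.2 for every i, so G^SO = 4·14.2 = 56.8.
W^SO = (Σα)·G^SO − ½·4·(Σα)² = (4/2)·14.2² = 403.28.
Deadweight loss = W^SO − W^NE = 228.62.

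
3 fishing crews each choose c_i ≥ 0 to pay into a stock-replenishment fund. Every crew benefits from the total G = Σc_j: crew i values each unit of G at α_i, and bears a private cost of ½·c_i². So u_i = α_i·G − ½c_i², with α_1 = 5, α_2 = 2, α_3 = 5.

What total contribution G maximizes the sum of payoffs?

Planner FOC: ∂(Σu_j)/∂c_i = (Σα_j) − c_i = 0, so c_i^SO = Σα_j = 12 for every i; G^SO = 36.

36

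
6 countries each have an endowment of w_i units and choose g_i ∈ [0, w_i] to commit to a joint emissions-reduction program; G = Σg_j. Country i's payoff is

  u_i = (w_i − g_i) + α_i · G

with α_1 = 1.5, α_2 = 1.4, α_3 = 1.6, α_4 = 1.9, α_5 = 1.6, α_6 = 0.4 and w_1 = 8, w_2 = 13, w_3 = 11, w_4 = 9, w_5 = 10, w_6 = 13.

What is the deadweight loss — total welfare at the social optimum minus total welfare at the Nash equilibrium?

96.2

∂u_i/∂g_i = α_i − 1, so country i contributes w_i if α_i > 1, else 0.
α_i > 1 for i ∈ {1, 2, 3, 4, 5}; NE contributions (8, 13, 11, 9, 10, 0), G = 51.
W^NE = Σw_i − G^NE + (Σα_i)·G^NE = 64 + 7.4·51 = 441.4.
Planner: ∂(Σu_j)/∂g_i = Σα_j − 1 = 7.4 > 0, so everyone contributes w_i; G^SO = 64, W^SO = 64 + 7.4·64 = 537.6.
Deadweight loss = 96.2.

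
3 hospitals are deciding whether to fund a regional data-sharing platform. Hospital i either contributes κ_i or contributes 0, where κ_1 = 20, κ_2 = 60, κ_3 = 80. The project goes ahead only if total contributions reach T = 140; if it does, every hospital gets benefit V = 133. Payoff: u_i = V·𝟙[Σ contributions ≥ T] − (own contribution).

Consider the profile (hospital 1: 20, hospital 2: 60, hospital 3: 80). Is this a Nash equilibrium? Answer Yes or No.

No

Total = 160 ≥ 140: provided.
Hospital 1 (pledges 20, payoff 113): dropping to 0 → total 140, payoff 133. Profitable deviation.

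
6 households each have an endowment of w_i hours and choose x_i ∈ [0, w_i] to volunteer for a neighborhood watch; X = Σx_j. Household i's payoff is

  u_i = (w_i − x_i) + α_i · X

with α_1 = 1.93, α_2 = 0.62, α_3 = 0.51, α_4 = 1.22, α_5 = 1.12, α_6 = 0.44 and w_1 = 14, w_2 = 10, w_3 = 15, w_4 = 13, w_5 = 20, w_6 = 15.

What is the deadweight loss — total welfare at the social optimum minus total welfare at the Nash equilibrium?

193.6

∂u_i/∂x_i = α_i − 1, so household i contributes w_i if α_i > 1, else 0.
α_i > 1 for i ∈ {1, 4, 5}; NE contributions (14, 0, 0, 13, 20, 0), X = 47.
W^NE = Σw_i − X^NE + (Σα_i)·X^NE = 87 + 4.84·47 = 314.48.
Planner: ∂(Σu_j)/∂x_i = Σα_j − 1 = 4.84 > 0, so everyone contributes w_i; X^SO = 87, W^SO = 87 + 4.84·87 = 508.08.
Deadweight loss = 193.6.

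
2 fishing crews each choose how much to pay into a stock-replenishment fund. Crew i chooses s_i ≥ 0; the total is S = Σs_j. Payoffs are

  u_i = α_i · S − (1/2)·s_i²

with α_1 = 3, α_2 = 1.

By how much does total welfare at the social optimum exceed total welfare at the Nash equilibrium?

Crew i's FOC: ∂u_i/∂s_i = α_i − s_i = 0, so s_i* = α_i.
NE contributions = (3, 1); S = 4.
W^NE = (Σα)·S − ½Σα_i² = 4² − ½·10 = 11.
Planner sets s_i = Σα_j = 4 for every i, so S^SO = 2·4 = 8.
W^SO = (Σα)·S^SO − ½·2·(Σα)² = (2/2)·4² = 16.
Deadweight loss = W^SO − W^NE = 5.

5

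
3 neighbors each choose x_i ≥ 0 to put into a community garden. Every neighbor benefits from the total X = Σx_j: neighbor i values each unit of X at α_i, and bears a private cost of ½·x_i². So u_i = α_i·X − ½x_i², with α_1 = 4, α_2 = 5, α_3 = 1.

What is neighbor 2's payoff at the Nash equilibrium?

37.5

Neighbor i's FOC: ∂u_i/∂x_i = α_i − x_i = 0, so x_i* = α_i.
NE contributions = (4, 5, 1); X = 10.
u_2 = α_2·X − ½·(x_2)² = 5·10 − ½·5² = 37.5.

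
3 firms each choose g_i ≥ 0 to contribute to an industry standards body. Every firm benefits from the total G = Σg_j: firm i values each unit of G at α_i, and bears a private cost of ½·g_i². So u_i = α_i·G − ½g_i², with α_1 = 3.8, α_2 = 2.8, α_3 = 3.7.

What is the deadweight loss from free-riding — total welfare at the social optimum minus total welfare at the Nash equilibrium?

Firm i's FOC: ∂u_i/∂g_i = α_i − g_i = 0, so g_i* = α_i.
NE contributions = (3.8, 2.8, 3.7); G = 10.3.
W^NE = (Σα)·G − ½Σα_i² = 10.3² − ½·35.97 = 88.105.
Planner sets g_i = Σα_j = 10.3 for every i, so G^SO = 3·10.3 = 30.9.
W^SO = (Σα)·G^SO − ½·3·(Σα)² = (3/2)·10.3² = 159.135.
Deadweight loss = W^SO − W^NE = 71.03.

71.03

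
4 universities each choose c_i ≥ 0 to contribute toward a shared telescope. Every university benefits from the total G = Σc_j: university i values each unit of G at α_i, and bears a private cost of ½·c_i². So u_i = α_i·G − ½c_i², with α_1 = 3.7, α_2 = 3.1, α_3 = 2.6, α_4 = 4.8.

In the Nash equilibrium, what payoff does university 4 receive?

56.64

University i's FOC: ∂u_i/∂c_i = α_i − c_i = 0, so c_i* = α_i.
NE contributions = (3.7, 3.1, 2.6, 4.8); G = 14.2.
u_4 = α_4·G − ½·(c_4)² = 4.8·14.2 − ½·4.8² = 56.64.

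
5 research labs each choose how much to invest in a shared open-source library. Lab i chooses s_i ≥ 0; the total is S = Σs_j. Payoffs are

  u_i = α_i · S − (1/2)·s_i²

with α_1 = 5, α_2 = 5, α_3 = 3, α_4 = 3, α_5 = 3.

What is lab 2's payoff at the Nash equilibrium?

82.5

Lab i's FOC: ∂u_i/∂s_i = α_i − s_i = 0, so s_i* = α_i.
NE contributions = (5, 5, 3, 3, 3); S = 19.
u_2 = α_2·S − ½·(s_2)² = 5·19 − ½·5² = 82.5.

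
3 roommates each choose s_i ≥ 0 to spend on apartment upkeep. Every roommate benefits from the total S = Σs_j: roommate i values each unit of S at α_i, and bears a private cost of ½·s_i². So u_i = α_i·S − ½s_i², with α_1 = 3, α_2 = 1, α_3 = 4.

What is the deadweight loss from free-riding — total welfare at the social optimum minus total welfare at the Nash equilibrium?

Roommate i's FOC: ∂u_i/∂s_i = α_i − s_i = 0, so s_i* = α_i.
NE contributions = (3, 1, 4); S = 8.
W^NE = (Σα)·S − ½Σα_i² = 8² − ½·26 = 51.
Planner sets s_i = Σα_j = 8 for every i, so S^SO = 3·8 = 24.
W^SO = (Σα)·S^SO − ½·3·(Σα)² = (3/2)·8² = 96.
Deadweight loss = W^SO − W^NE = 45.

45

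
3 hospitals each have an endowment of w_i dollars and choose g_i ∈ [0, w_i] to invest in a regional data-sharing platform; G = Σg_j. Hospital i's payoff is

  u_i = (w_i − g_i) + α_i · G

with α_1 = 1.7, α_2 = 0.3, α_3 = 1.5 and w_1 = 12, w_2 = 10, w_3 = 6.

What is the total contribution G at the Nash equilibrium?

∂u_i/∂g_i = α_i − 1, so hospital i contributes w_i if α_i > 1, else 0.
α_i > 1 for i ∈ {1, 3}; NE contributions (12, 0, 6), G = 18.

18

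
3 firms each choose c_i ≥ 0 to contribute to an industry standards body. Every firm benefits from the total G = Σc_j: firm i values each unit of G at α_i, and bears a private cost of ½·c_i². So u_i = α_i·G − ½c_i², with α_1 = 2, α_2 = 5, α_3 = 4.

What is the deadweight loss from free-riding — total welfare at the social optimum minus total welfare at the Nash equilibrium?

83

Firm i's FOC: ∂u_i/∂c_i = α_i − c_i = 0, so c_i* = α_i.
NE contributions = (2, 5, 4); G = 11.
W^NE = (Σα)·G − ½Σα_i² = 11² − ½·45 = 98.5.
Planner sets c_i = Σα_j = 11 for every i, so G^SO = 3·11 = 33.
W^SO = (Σα)·G^SO − ½·3·(Σα)² = (3/2)·11² = 181.5.
Deadweight loss = W^SO − W^NE = 83.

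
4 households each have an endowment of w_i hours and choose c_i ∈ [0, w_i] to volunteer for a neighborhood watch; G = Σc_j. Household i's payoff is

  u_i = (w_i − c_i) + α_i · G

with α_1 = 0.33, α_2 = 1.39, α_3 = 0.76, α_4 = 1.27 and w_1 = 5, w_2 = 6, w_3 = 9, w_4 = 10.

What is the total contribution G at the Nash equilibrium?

∂u_i/∂c_i = α_i − 1, so household i contributes w_i if α_i > 1, else 0.
α_i > 1 for i ∈ {2, 4}; NE contributions (0, 6, 0, 10), G = 16.

16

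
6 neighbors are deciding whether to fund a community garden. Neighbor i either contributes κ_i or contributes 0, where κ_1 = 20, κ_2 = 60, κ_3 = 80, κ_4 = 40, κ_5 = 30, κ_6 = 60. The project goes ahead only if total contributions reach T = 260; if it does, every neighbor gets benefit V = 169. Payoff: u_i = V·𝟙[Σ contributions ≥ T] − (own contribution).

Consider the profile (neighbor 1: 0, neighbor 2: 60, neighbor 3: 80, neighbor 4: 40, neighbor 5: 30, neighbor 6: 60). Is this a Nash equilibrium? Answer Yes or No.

Yes

Total = 270 ≥ 260: provided.
Neighbor 1 (pledges 0, payoff 169): pledging 20 → total 290, payoff 149. No gain.
Neighbor 2 (pledges 60, payoff 109): dropping to 0 → total 210, payoff 0. No gain.
Neighbor 3 (pledges 80, payoff 89): dropping to 0 → total 190, payoff 0. No gain.
Neighbor 4 (pledges 40, payoff 129): dropping to 0 → total 230, payoff 0. No gain.
Neighbor 5 (pledges 30, payoff 139): dropping to 0 → total 240, payoff 0. No gain.
Neighbor 6 (pledges 60, payoff 109): dropping to 0 → total 210, payoff 0. No gain.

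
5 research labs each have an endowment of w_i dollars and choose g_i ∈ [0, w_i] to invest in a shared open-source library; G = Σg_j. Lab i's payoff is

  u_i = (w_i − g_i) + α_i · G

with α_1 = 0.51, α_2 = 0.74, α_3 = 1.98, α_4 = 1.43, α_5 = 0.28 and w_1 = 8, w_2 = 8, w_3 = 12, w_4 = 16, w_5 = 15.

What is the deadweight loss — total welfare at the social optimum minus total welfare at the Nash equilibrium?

∂u_i/∂g_i = α_i − 1, so lab i contributes w_i if α_i > 1, else 0.
α_i > 1 for i ∈ {3, 4}; NE contributions (0, 0, 12, 16, 0), G = 28.
W^NE = Σw_i − G^NE + (Σα_i)·G^NE = 59 + 3.94·28 = 169.32.
Planner: ∂(Σu_j)/∂g_i = Σα_j − 1 = 3.94 > 0, so everyone contributes w_i; G^SO = 59, W^SO = 59 + 3.94·59 = 291.46.
Deadweight loss = 122.14.

122.14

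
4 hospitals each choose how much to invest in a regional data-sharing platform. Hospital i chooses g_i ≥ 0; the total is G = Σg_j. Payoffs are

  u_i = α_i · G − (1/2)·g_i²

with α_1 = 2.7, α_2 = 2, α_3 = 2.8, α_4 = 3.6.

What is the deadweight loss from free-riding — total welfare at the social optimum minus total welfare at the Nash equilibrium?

139.255

Hospital i's FOC: ∂u_i/∂g_i = α_i − g_i = 0, so g_i* = α_i.
NE contributions = (2.7, 2, 2.8, 3.6); G = 11.1.
W^NE = (Σα)·G − ½Σα_i² = 11.1² − ½·32.09 = 107.165.
Planner sets g_i = Σα_j = 11.1 for every i, so G^SO = 4·11.1 = 44.4.
W^SO = (Σα)·G^SO − ½·4·(Σα)² = (4/2)·11.1² = 246.42.
Deadweight loss = W^SO − W^NE = 139.255.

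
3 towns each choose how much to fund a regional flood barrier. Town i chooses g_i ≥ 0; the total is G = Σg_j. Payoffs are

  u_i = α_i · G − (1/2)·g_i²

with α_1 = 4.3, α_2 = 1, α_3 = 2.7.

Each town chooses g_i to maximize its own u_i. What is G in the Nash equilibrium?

8

Town i's FOC: ∂u_i/∂g_i = α_i − g_i = 0, so g_i* = α_i.
NE contributions = (4.3, 1, 2.7); G = 8.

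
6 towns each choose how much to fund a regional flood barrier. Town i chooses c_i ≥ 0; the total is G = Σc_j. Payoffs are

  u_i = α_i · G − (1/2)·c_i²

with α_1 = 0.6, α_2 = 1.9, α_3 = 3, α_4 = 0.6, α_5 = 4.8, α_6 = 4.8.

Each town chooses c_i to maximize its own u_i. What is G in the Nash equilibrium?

15.7

Town i's FOC: ∂u_i/∂c_i = α_i − c_i = 0, so c_i* = α_i.
NE contributions = (0.6, 1.9, 3, 0.6, 4.8, 4.8); G = 15.7.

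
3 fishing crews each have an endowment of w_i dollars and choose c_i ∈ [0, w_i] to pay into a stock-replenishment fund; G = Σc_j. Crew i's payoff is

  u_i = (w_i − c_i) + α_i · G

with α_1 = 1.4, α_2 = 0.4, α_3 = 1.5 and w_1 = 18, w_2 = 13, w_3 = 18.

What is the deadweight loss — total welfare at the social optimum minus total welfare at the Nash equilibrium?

∂u_i/∂c_i = α_i − 1, so crew i contributes w_i if α_i > 1, else 0.
α_i > 1 for i ∈ {1, 3}; NE contributions (18, 0, 18), G = 36.
W^NE = Σw_i − G^NE + (Σα_i)·G^NE = 49 + 2.3·36 = 131.8.
Planner: ∂(Σu_j)/∂c_i = Σα_j − 1 = 2.3 > 0, so everyone contributes w_i; G^SO = 49, W^SO = 49 + 2.3·49 = 161.7.
Deadweight loss = 29.9.

29.9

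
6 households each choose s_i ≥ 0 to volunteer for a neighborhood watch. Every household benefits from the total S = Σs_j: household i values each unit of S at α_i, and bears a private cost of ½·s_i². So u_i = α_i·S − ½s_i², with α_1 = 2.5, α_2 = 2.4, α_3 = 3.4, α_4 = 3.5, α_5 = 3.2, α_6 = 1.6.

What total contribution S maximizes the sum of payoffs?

99.6

Planner FOC: ∂(Σu_j)/∂s_i = (Σα_j) − s_i = 0, so s_i^SO = Σα_j = 16.6 for every i; S^SO = 99.6.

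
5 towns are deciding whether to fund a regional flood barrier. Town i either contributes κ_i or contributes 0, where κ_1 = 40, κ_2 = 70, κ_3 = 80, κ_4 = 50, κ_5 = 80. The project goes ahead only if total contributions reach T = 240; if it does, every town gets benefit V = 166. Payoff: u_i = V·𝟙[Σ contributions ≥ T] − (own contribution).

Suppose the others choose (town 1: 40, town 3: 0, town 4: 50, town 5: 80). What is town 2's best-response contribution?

Others' total = 170. Contributing 70 brings total to 240 ≥ 240: gain V − κ_2 = 96.
Best response: 70.

70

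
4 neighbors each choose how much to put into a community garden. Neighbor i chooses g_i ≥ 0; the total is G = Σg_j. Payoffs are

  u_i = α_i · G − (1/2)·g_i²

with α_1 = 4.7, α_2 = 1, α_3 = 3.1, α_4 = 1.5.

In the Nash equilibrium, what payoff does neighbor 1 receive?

37.365

Neighbor i's FOC: ∂u_i/∂g_i = α_i − g_i = 0, so g_i* = α_i.
NE contributions = (4.7, 1, 3.1, 1.5); G = 10.3.
u_1 = α_1·G − ½·(g_1)² = 4.7·10.3 − ½·4.7² = 37.365.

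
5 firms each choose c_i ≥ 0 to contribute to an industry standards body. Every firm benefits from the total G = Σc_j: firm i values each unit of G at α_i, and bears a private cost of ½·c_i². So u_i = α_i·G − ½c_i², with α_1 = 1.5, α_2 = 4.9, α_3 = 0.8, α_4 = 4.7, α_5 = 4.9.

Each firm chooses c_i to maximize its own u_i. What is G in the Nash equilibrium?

16.8

Firm i's FOC: ∂u_i/∂c_i = α_i − c_i = 0, so c_i* = α_i.
NE contributions = (1.5, 4.9, 0.8, 4.7, 4.9); G = 16.8.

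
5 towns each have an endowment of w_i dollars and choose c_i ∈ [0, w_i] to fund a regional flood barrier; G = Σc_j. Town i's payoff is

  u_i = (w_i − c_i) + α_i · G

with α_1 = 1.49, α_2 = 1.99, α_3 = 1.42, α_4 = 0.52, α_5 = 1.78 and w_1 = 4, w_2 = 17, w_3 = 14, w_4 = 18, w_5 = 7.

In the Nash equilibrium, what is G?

42

∂u_i/∂c_i = α_i − 1, so town i contributes w_i if α_i > 1, else 0.
α_i > 1 for i ∈ {1, 2, 3, 5}; NE contributions (4, 17, 14, 0, 7), G = 42.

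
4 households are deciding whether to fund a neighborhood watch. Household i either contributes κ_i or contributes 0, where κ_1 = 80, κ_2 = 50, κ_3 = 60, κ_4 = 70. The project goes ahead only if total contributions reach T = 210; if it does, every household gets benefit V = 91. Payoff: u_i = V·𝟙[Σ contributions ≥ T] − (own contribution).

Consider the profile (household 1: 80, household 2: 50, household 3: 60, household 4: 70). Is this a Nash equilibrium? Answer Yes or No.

No

Total = 260 ≥ 210: provided.
Household 1 (pledges 80, payoff 11): dropping to 0 → total 180, payoff 0. No gain.
Household 2 (pledges 50, payoff 41): dropping to 0 → total 210, payoff 91. Profitable deviation.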